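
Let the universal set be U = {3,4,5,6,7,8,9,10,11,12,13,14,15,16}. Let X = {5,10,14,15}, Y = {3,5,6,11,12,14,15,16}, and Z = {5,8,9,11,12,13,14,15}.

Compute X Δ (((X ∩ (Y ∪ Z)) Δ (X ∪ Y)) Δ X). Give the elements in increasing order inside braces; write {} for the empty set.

Y ∪ Z = {3,5,6,8,9,11,12,13,14,15,16}
X ∩ (Y ∪ Z) = {5,14,15}
X ∪ Y = {3,5,6,10,11,12,14,15,16}
(X ∩ (Y ∪ Z)) Δ (X ∪ Y) = {3,6,10,11,12,16}
((X ∩ (Y ∪ Z)) Δ (X ∪ Y)) Δ X = {3,5,6,11,12,14,15,16}
X Δ (((X ∩ (Y ∪ Z)) Δ (X ∪ Y)) Δ X) = {3,6,10,11,12,16}

{3,6,10,11,12,16}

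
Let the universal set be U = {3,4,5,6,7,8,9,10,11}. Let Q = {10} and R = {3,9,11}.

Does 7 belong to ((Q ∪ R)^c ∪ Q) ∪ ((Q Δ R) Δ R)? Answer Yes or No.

Yes

7 ∉ Q and 7 ∉ R, so 7 ∉ Q ∪ R
7 ∈ (Q ∪ R)^c since 7 ∉ (Q ∪ R)
7 ∈ (Q ∪ R)^c and 7 ∉ Q, so 7 ∈ (Q ∪ R)^c ∪ Q
7 ∉ Q and 7 ∉ R, so 7 ∉ Q Δ R
7 ∉ (Q Δ R) and 7 ∉ R, so 7 ∉ (Q Δ R) Δ R
7 ∈ ((Q ∪ R)^c ∪ Q) and 7 ∉ ((Q Δ R) Δ R), so 7 ∈ ((Q ∪ R)^c ∪ Q) ∪ ((Q Δ R) Δ R)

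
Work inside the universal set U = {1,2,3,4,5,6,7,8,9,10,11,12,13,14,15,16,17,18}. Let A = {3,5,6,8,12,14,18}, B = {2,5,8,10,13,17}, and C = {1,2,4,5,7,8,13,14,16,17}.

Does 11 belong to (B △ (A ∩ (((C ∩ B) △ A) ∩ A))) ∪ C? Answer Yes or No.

No

11 ∉ C and 11 ∉ B, so 11 ∉ C ∩ B
11 ∉ (C ∩ B) and 11 ∉ A, so 11 ∉ (C ∩ B) △ A
11 ∉ ((C ∩ B) △ A) and 11 ∉ A, so 11 ∉ ((C ∩ B) △ A) ∩ A
11 ∉ A and 11 ∉ (((C ∩ B) △ A) ∩ A), so 11 ∉ A ∩ (((C ∩ B) △ A) ∩ A)
11 ∉ B and 11 ∉ (A ∩ (((C ∩ B) △ A) ∩ A)), so 11 ∉ B △ (A ∩ (((C ∩ B) △ A) ∩ A))
11 ∉ (B △ (A ∩ (((C ∩ B) △ A) ∩ A))) and 11 ∉ C, so 11 ∉ (B △ (A ∩ (((C ∩ B) △ A) ∩ A))) ∪ C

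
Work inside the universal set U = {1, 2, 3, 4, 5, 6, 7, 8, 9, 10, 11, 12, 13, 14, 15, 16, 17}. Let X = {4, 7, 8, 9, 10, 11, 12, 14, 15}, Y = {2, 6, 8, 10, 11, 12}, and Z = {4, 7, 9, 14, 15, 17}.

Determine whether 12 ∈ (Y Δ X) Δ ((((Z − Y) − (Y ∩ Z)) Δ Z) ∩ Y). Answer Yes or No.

No

12 ∈ Y and 12 ∈ X, so 12 ∉ Y Δ X
12 ∉ Z and 12 ∈ Y, so 12 ∉ Z − Y
12 ∈ Y and 12 ∉ Z, so 12 ∉ Y ∩ Z
12 ∉ (Z − Y) and 12 ∉ (Y ∩ Z), so 12 ∉ (Z − Y) − (Y ∩ Z)
12 ∉ ((Z − Y) − (Y ∩ Z)) and 12 ∉ Z, so 12 ∉ ((Z − Y) − (Y ∩ Z)) Δ Z
12 ∉ (((Z − Y) − (Y ∩ Z)) Δ Z) and 12 ∈ Y, so 12 ∉ (((Z − Y) − (Y ∩ Z)) Δ Z) ∩ Y
12 ∉ (Y Δ X) and 12 ∉ ((((Z − Y) − (Y ∩ Z)) Δ Z) ∩ Y), so 12 ∉ (Y Δ X) Δ ((((Z − Y) − (Y ∩ Z)) Δ Z) ∩ Y)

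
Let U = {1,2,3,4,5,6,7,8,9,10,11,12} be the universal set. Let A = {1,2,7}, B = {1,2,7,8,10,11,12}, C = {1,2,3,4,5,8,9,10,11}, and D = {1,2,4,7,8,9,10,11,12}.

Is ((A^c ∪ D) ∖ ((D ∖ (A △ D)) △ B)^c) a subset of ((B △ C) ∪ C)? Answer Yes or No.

Yes

A^c = {3,4,5,6,8,9,10,11,12}
A^c ∪ D = {1,2,3,4,5,6,7,8,9,10,11,12}
A △ D = {4,8,9,10,11,12}
D ∖ (A △ D) = {1,2,7}
(D ∖ (A △ D)) △ B = {8,10,11,12}
((D ∖ (A △ D)) △ B)^c = {1,2,3,4,5,6,7,9}
(A^c ∪ D) ∖ ((D ∖ (A △ D)) △ B)^c = {8,10,11,12}
B △ C = {3,4,5,7,9,12}
(B △ C) ∪ C = {1,2,3,4,5,7,8,9,10,11,12}
Every element of {8,10,11,12} is in {1,2,3,4,5,7,8,9,10,11,12}, so (A^c ∪ D) ∖ ((D ∖ (A △ D)) △ B)^c ⊆ (B △ C) ∪ C.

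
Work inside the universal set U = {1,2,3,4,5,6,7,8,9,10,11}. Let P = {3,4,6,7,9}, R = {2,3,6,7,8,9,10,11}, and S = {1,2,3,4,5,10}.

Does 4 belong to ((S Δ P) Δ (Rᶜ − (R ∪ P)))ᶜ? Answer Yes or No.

4 ∈ S and 4 ∈ P, so 4 ∉ S Δ P
4 ∉ R, so 4 ∈ Rᶜ
4 ∉ R and 4 ∈ P, so 4 ∈ R ∪ P
4 ∈ Rᶜ and 4 ∈ (R ∪ P), so 4 ∉ Rᶜ − (R ∪ P)
4 ∉ (S Δ P) and 4 ∉ (Rᶜ − (R ∪ P)), so 4 ∉ (S Δ P) Δ (Rᶜ − (R ∪ P))
4 ∈ ((S Δ P) Δ (Rᶜ − (R ∪ P)))ᶜ since 4 ∉ ((S Δ P) Δ (Rᶜ − (R ∪ P)))

Yes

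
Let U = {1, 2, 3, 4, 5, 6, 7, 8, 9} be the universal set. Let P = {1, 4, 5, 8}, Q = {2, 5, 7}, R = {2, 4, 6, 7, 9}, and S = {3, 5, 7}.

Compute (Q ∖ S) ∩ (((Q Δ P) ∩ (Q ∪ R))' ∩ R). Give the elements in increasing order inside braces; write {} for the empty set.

Q ∖ S = {2}
Q Δ P = {1, 2, 4, 7, 8}
Q ∪ R = {2, 4, 5, 6, 7, 9}
(Q Δ P) ∩ (Q ∪ R) = {2, 4, 7}
((Q Δ P) ∩ (Q ∪ R))' = {1, 3, 5, 6, 8, 9}
((Q Δ P) ∩ (Q ∪ R))' ∩ R = {6, 9}
(Q ∖ S) ∩ (((Q Δ P) ∩ (Q ∪ R))' ∩ R) = {}

{}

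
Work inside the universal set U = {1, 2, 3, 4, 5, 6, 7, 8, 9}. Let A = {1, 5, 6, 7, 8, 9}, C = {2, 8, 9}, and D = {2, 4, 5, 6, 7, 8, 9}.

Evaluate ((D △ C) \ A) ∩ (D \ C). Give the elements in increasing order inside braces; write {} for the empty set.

D △ C = {4, 5, 6, 7}
(D △ C) \ A = {4}
D \ C = {4, 5, 6, 7}
((D △ C) \ A) ∩ (D \ C) = {4}

{4}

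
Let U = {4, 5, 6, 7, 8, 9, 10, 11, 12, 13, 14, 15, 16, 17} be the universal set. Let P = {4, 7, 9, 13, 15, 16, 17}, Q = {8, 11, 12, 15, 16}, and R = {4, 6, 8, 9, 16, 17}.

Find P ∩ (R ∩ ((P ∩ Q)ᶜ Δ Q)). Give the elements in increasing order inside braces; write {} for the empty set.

{4, 9, 16, 17}

P ∩ Q = {15, 16}
(P ∩ Q)ᶜ = {4, 5, 6, 7, 8, 9, 10, 11, 12, 13, 14, 17}
(P ∩ Q)ᶜ Δ Q = {4, 5, 6, 7, 9, 10, 13, 14, 15, 16, 17}
R ∩ ((P ∩ Q)ᶜ Δ Q) = {4, 6, 9, 16, 17}
P ∩ (R ∩ ((P ∩ Q)ᶜ Δ Q)) = {4, 9, 16, 17}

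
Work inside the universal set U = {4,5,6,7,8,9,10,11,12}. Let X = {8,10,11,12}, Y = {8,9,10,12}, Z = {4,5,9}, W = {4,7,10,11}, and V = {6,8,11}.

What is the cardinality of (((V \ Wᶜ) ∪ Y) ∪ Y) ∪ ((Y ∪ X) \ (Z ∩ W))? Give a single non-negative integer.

Wᶜ = {5,6,8,9,12}
V \ Wᶜ = {11}
(V \ Wᶜ) ∪ Y = {8,9,10,11,12}
((V \ Wᶜ) ∪ Y) ∪ Y = {8,9,10,11,12}
Y ∪ X = {8,9,10,11,12}
Z ∩ W = {4}
(Y ∪ X) \ (Z ∩ W) = {8,9,10,11,12}
(((V \ Wᶜ) ∪ Y) ∪ Y) ∪ ((Y ∪ X) \ (Z ∩ W)) = {8,9,10,11,12}
|(((V \ Wᶜ) ∪ Y) ∪ Y) ∪ ((Y ∪ X) \ (Z ∩ W))| = 5

5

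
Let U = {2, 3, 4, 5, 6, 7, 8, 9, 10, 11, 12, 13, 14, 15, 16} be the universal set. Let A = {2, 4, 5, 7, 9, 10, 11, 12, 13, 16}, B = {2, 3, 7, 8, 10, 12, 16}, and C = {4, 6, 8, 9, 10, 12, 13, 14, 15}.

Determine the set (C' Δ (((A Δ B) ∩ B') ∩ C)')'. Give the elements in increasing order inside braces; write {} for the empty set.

{2, 3, 4, 5, 7, 9, 11, 13, 16}

C' = {2, 3, 5, 7, 11, 16}
A Δ B = {3, 4, 5, 8, 9, 11, 13}
B' = {4, 5, 6, 9, 11, 13, 14, 15}
(A Δ B) ∩ B' = {4, 5, 9, 11, 13}
((A Δ B) ∩ B') ∩ C = {4, 9, 13}
(((A Δ B) ∩ B') ∩ C)' = {2, 3, 5, 6, 7, 8, 10, 11, 12, 14, 15, 16}
C' Δ (((A Δ B) ∩ B') ∩ C)' = {6, 8, 10, 12, 14, 15}
(C' Δ (((A Δ B) ∩ B') ∩ C)')' = {2, 3, 4, 5, 7, 9, 11, 13, 16}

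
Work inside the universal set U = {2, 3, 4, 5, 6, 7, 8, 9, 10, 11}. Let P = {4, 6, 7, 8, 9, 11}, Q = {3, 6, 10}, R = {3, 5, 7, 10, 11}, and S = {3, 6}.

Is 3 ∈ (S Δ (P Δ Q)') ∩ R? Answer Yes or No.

Yes

3 ∉ P and 3 ∈ Q, so 3 ∈ P Δ Q
3 ∉ (P Δ Q)' since 3 ∈ (P Δ Q)
3 ∈ S and 3 ∉ (P Δ Q)', so 3 ∈ S Δ (P Δ Q)'
3 ∈ (S Δ (P Δ Q)') and 3 ∈ R, so 3 ∈ (S Δ (P Δ Q)') ∩ R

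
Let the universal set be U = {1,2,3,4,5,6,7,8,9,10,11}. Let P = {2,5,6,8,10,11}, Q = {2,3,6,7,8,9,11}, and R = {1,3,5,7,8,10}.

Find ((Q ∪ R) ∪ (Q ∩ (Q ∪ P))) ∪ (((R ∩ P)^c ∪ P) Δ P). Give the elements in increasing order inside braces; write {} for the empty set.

Q ∪ R = {1,2,3,5,6,7,8,9,10,11}
Q ∪ P = {2,3,5,6,7,8,9,10,11}
Q ∩ (Q ∪ P) = {2,3,6,7,8,9,11}
(Q ∪ R) ∪ (Q ∩ (Q ∪ P)) = {1,2,3,5,6,7,8,9,10,11}
R ∩ P = {5,8,10}
(R ∩ P)^c = {1,2,3,4,6,7,9,11}
(R ∩ P)^c ∪ P = {1,2,3,4,5,6,7,8,9,10,11}
((R ∩ P)^c ∪ P) Δ P = {1,3,4,7,9}
((Q ∪ R) ∪ (Q ∩ (Q ∪ P))) ∪ (((R ∩ P)^c ∪ P) Δ P) = {1,2,3,4,5,6,7,8,9,10,11}

{1,2,3,4,5,6,7,8,9,10,11}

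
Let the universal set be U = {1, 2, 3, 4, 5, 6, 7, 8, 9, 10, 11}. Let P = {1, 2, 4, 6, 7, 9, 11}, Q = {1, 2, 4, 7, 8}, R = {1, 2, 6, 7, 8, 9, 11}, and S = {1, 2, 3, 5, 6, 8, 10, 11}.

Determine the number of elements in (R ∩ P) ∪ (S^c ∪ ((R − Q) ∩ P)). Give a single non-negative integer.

7

R ∩ P = {1, 2, 6, 7, 9, 11}
S^c = {4, 7, 9}
R − Q = {6, 9, 11}
(R − Q) ∩ P = {6, 9, 11}
S^c ∪ ((R − Q) ∩ P) = {4, 6, 7, 9, 11}
(R ∩ P) ∪ (S^c ∪ ((R − Q) ∩ P)) = {1, 2, 4, 6, 7, 9, 11}
|(R ∩ P) ∪ (S^c ∪ ((R − Q) ∩ P))| = 7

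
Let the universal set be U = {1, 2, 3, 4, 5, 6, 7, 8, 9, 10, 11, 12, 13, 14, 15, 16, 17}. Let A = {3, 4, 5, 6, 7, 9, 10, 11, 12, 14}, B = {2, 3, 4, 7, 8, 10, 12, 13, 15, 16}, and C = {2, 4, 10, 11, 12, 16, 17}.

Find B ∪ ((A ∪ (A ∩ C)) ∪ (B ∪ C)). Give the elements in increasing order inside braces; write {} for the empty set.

{2, 3, 4, 5, 6, 7, 8, 9, 10, 11, 12, 13, 14, 15, 16, 17}

A ∩ C = {4, 10, 11, 12}
A ∪ (A ∩ C) = {3, 4, 5, 6, 7, 9, 10, 11, 12, 14}
B ∪ C = {2, 3, 4, 7, 8, 10, 11, 12, 13, 15, 16, 17}
(A ∪ (A ∩ C)) ∪ (B ∪ C) = {2, 3, 4, 5, 6, 7, 8, 9, 10, 11, 12, 13, 14, 15, 16, 17}
B ∪ ((A ∪ (A ∩ C)) ∪ (B ∪ C)) = {2, 3, 4, 5, 6, 7, 8, 9, 10, 11, 12, 13, 14, 15, 16, 17}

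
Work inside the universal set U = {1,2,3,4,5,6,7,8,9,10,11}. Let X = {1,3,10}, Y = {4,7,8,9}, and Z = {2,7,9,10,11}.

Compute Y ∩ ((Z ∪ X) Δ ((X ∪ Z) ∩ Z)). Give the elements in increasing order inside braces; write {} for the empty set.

{}

Z ∪ X = {1,2,3,7,9,10,11}
X ∪ Z = {1,2,3,7,9,10,11}
(X ∪ Z) ∩ Z = {2,7,9,10,11}
(Z ∪ X) Δ ((X ∪ Z) ∩ Z) = {1,3}
Y ∩ ((Z ∪ X) Δ ((X ∪ Z) ∩ Z)) = {}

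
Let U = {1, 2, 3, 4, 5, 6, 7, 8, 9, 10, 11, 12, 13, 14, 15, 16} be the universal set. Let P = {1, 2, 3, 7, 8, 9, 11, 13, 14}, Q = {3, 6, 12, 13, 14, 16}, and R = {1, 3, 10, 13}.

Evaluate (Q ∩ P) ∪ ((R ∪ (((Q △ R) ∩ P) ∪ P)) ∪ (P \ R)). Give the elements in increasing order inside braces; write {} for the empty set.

Q ∩ P = {3, 13, 14}
Q △ R = {1, 6, 10, 12, 14, 16}
(Q △ R) ∩ P = {1, 14}
((Q △ R) ∩ P) ∪ P = {1, 2, 3, 7, 8, 9, 11, 13, 14}
R ∪ (((Q △ R) ∩ P) ∪ P) = {1, 2, 3, 7, 8, 9, 10, 11, 13, 14}
P \ R = {2, 7, 8, 9, 11, 14}
(R ∪ (((Q △ R) ∩ P) ∪ P)) ∪ (P \ R) = {1, 2, 3, 7, 8, 9, 10, 11, 13, 14}
(Q ∩ P) ∪ ((R ∪ (((Q △ R) ∩ P) ∪ P)) ∪ (P \ R)) = {1, 2, 3, 7, 8, 9, 10, 11, 13, 14}

{1, 2, 3, 7, 8, 9, 10, 11, 13, 14}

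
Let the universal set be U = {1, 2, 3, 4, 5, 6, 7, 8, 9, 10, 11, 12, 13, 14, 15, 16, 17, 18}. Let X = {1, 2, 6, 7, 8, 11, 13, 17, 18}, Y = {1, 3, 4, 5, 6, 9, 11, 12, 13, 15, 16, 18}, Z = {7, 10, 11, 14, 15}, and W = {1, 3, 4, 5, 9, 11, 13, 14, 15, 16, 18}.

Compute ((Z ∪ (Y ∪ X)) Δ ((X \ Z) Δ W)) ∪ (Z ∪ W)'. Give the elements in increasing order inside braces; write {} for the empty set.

{1, 2, 6, 7, 8, 10, 12, 13, 17, 18}

Y ∪ X = {1, 2, 3, 4, 5, 6, 7, 8, 9, 11, 12, 13, 15, 16, 17, 18}
Z ∪ (Y ∪ X) = {1, 2, 3, 4, 5, 6, 7, 8, 9, 10, 11, 12, 13, 14, 15, 16, 17, 18}
X \ Z = {1, 2, 6, 8, 13, 17, 18}
(X \ Z) Δ W = {2, 3, 4, 5, 6, 8, 9, 11, 14, 15, 16, 17}
(Z ∪ (Y ∪ X)) Δ ((X \ Z) Δ W) = {1, 7, 10, 12, 13, 18}
Z ∪ W = {1, 3, 4, 5, 7, 9, 10, 11, 13, 14, 15, 16, 18}
(Z ∪ W)' = {2, 6, 8, 12, 17}
((Z ∪ (Y ∪ X)) Δ ((X \ Z) Δ W)) ∪ (Z ∪ W)' = {1, 2, 6, 7, 8, 10, 12, 13, 17, 18}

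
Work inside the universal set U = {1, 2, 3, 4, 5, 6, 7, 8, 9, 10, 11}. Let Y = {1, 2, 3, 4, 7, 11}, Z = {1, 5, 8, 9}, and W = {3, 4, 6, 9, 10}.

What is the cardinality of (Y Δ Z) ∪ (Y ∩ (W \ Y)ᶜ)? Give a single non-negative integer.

Y Δ Z = {2, 3, 4, 5, 7, 8, 9, 11}
W \ Y = {6, 9, 10}
(W \ Y)ᶜ = {1, 2, 3, 4, 5, 7, 8, 11}
Y ∩ (W \ Y)ᶜ = {1, 2, 3, 4, 7, 11}
(Y Δ Z) ∪ (Y ∩ (W \ Y)ᶜ) = {1, 2, 3, 4, 5, 7, 8, 9, 11}
|(Y Δ Z) ∪ (Y ∩ (W \ Y)ᶜ)| = 9

9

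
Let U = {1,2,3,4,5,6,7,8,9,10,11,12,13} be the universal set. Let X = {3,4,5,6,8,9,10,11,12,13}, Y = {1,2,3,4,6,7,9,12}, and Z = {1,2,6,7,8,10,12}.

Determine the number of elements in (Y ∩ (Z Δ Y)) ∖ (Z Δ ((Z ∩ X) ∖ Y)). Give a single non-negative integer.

Z Δ Y = {3,4,8,9,10}
Y ∩ (Z Δ Y) = {3,4,9}
Z ∩ X = {6,8,10,12}
(Z ∩ X) ∖ Y = {8,10}
Z Δ ((Z ∩ X) ∖ Y) = {1,2,6,7,12}
(Y ∩ (Z Δ Y)) ∖ (Z Δ ((Z ∩ X) ∖ Y)) = {3,4,9}
|(Y ∩ (Z Δ Y)) ∖ (Z Δ ((Z ∩ X) ∖ Y))| = 3

3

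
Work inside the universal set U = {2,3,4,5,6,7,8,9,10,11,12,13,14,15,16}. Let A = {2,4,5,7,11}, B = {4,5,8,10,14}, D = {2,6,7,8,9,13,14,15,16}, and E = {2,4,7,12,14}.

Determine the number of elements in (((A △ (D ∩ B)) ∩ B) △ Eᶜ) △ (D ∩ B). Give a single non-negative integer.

D ∩ B = {8,14}
A △ (D ∩ B) = {2,4,5,7,8,11,14}
(A △ (D ∩ B)) ∩ B = {4,5,8,14}
Eᶜ = {3,5,6,8,9,10,11,13,15,16}
((A △ (D ∩ B)) ∩ B) △ Eᶜ = {3,4,6,9,10,11,13,14,15,16}
(((A △ (D ∩ B)) ∩ B) △ Eᶜ) △ (D ∩ B) = {3,4,6,8,9,10,11,13,15,16}
|(((A △ (D ∩ B)) ∩ B) △ Eᶜ) △ (D ∩ B)| = 10

10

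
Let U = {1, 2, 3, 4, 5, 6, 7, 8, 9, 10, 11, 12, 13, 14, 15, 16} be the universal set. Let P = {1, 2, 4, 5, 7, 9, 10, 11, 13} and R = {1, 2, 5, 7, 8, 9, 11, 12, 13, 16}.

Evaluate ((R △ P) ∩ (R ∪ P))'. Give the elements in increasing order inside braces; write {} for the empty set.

R △ P = {4, 8, 10, 12, 16}
R ∪ P = {1, 2, 4, 5, 7, 8, 9, 10, 11, 12, 13, 16}
(R △ P) ∩ (R ∪ P) = {4, 8, 10, 12, 16}
((R △ P) ∩ (R ∪ P))' = {1, 2, 3, 5, 6, 7, 9, 11, 13, 14, 15}

{1, 2, 3, 5, 6, 7, 9, 11, 13, 14, 15}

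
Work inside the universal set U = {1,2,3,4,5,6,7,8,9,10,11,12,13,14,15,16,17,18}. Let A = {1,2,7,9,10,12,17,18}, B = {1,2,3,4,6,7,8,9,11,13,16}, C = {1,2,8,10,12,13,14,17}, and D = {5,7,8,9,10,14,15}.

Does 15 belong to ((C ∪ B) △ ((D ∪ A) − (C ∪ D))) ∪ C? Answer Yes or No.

No

15 ∉ C and 15 ∉ B, so 15 ∉ C ∪ B
15 ∈ D and 15 ∉ A, so 15 ∈ D ∪ A
15 ∉ C and 15 ∈ D, so 15 ∈ C ∪ D
15 ∈ (D ∪ A) and 15 ∈ (C ∪ D), so 15 ∉ (D ∪ A) − (C ∪ D)
15 ∉ (C ∪ B) and 15 ∉ ((D ∪ A) − (C ∪ D)), so 15 ∉ (C ∪ B) △ ((D ∪ A) − (C ∪ D))
15 ∉ ((C ∪ B) △ ((D ∪ A) − (C ∪ D))) and 15 ∉ C, so 15 ∉ ((C ∪ B) △ ((D ∪ A) − (C ∪ D))) ∪ C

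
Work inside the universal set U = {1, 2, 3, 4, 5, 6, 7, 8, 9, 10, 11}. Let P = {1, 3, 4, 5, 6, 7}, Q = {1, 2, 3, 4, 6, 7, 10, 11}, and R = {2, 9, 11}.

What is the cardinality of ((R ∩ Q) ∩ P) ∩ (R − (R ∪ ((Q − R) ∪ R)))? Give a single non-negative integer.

0

R ∩ Q = {2, 11}
(R ∩ Q) ∩ P = {}
Q − R = {1, 3, 4, 6, 7, 10}
(Q − R) ∪ R = {1, 2, 3, 4, 6, 7, 9, 10, 11}
R ∪ ((Q − R) ∪ R) = {1, 2, 3, 4, 6, 7, 9, 10, 11}
R − (R ∪ ((Q − R) ∪ R)) = {}
((R ∩ Q) ∩ P) ∩ (R − (R ∪ ((Q − R) ∪ R))) = {}
|((R ∩ Q) ∩ P) ∩ (R − (R ∪ ((Q − R) ∪ R)))| = 0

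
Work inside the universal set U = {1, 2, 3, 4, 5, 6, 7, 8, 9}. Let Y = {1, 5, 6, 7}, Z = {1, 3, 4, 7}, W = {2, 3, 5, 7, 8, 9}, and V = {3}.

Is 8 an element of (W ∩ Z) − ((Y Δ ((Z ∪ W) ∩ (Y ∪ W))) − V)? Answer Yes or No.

8 ∈ W and 8 ∉ Z, so 8 ∉ W ∩ Z
8 ∉ Z and 8 ∈ W, so 8 ∈ Z ∪ W
8 ∉ Y and 8 ∈ W, so 8 ∈ Y ∪ W
8 ∈ (Z ∪ W) and 8 ∈ (Y ∪ W), so 8 ∈ (Z ∪ W) ∩ (Y ∪ W)
8 ∉ Y and 8 ∈ ((Z ∪ W) ∩ (Y ∪ W)), so 8 ∈ Y Δ ((Z ∪ W) ∩ (Y ∪ W))
8 ∈ (Y Δ ((Z ∪ W) ∩ (Y ∪ W))) and 8 ∉ V, so 8 ∈ (Y Δ ((Z ∪ W) ∩ (Y ∪ W))) − V
8 ∉ (W ∩ Z) and 8 ∈ ((Y Δ ((Z ∪ W) ∩ (Y ∪ W))) − V), so 8 ∉ (W ∩ Z) − ((Y Δ ((Z ∪ W) ∩ (Y ∪ W))) − V)

No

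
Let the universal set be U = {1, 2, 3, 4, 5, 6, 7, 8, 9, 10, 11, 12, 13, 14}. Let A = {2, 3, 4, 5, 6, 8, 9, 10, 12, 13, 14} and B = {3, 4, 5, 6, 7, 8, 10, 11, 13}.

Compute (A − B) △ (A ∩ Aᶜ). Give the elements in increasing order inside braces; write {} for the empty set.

A − B = {2, 9, 12, 14}
Aᶜ = {1, 7, 11}
A ∩ Aᶜ = {}
(A − B) △ (A ∩ Aᶜ) = {2, 9, 12, 14}

{2, 9, 12, 14}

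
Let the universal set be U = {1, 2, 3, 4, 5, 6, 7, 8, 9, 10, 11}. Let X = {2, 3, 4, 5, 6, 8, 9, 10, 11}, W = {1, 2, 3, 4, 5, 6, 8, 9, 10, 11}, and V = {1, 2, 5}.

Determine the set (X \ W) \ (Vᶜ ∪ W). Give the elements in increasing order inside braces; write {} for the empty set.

{}

X \ W = {}
Vᶜ = {3, 4, 6, 7, 8, 9, 10, 11}
Vᶜ ∪ W = {1, 2, 3, 4, 5, 6, 7, 8, 9, 10, 11}
(X \ W) \ (Vᶜ ∪ W) = {}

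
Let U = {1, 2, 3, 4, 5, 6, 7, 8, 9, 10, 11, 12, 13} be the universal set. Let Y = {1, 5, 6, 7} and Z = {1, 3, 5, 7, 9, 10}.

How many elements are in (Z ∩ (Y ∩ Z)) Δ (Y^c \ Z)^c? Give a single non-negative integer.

Y ∩ Z = {1, 5, 7}
Z ∩ (Y ∩ Z) = {1, 5, 7}
Y^c = {2, 3, 4, 8, 9, 10, 11, 12, 13}
Y^c \ Z = {2, 4, 8, 11, 12, 13}
(Y^c \ Z)^c = {1, 3, 5, 6, 7, 9, 10}
(Z ∩ (Y ∩ Z)) Δ (Y^c \ Z)^c = {3, 6, 9, 10}
|(Z ∩ (Y ∩ Z)) Δ (Y^c \ Z)^c| = 4

4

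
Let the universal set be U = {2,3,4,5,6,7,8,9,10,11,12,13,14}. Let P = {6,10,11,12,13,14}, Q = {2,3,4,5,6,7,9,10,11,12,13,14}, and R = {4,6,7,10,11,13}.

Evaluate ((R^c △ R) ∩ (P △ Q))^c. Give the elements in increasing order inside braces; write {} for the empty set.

{6,8,10,11,12,13,14}

R^c = {2,3,5,8,9,12,14}
R^c △ R = {2,3,4,5,6,7,8,9,10,11,12,13,14}
P △ Q = {2,3,4,5,7,9}
(R^c △ R) ∩ (P △ Q) = {2,3,4,5,7,9}
((R^c △ R) ∩ (P △ Q))^c = {6,8,10,11,12,13,14}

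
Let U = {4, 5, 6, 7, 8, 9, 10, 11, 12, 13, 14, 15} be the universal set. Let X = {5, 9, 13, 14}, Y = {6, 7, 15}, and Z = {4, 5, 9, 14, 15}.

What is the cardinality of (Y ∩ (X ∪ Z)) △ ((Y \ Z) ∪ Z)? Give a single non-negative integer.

6

X ∪ Z = {4, 5, 9, 13, 14, 15}
Y ∩ (X ∪ Z) = {15}
Y \ Z = {6, 7}
(Y \ Z) ∪ Z = {4, 5, 6, 7, 9, 14, 15}
(Y ∩ (X ∪ Z)) △ ((Y \ Z) ∪ Z) = {4, 5, 6, 7, 9, 14}
|(Y ∩ (X ∪ Z)) △ ((Y \ Z) ∪ Z)| = 6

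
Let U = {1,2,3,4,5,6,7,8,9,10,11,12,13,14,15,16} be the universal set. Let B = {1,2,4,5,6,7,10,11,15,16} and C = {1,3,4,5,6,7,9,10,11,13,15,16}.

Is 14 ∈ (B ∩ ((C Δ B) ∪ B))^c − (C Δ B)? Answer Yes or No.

Yes

14 ∉ C and 14 ∉ B, so 14 ∉ C Δ B
14 ∉ (C Δ B) and 14 ∉ B, so 14 ∉ (C Δ B) ∪ B
14 ∉ B and 14 ∉ ((C Δ B) ∪ B), so 14 ∉ B ∩ ((C Δ B) ∪ B)
14 ∈ (B ∩ ((C Δ B) ∪ B))^c since 14 ∉ (B ∩ ((C Δ B) ∪ B))
14 ∉ C and 14 ∉ B, so 14 ∉ C Δ B
14 ∈ (B ∩ ((C Δ B) ∪ B))^c and 14 ∉ (C Δ B), so 14 ∈ (B ∩ ((C Δ B) ∪ B))^c − (C Δ B)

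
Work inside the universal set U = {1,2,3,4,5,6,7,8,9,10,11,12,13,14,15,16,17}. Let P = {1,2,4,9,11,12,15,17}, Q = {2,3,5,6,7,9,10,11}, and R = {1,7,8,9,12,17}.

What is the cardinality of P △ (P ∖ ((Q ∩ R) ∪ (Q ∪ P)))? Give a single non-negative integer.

Q ∩ R = {7,9}
Q ∪ P = {1,2,3,4,5,6,7,9,10,11,12,15,17}
(Q ∩ R) ∪ (Q ∪ P) = {1,2,3,4,5,6,7,9,10,11,12,15,17}
P ∖ ((Q ∩ R) ∪ (Q ∪ P)) = {}
P △ (P ∖ ((Q ∩ R) ∪ (Q ∪ P))) = {1,2,4,9,11,12,15,17}
|P △ (P ∖ ((Q ∩ R) ∪ (Q ∪ P)))| = 8

8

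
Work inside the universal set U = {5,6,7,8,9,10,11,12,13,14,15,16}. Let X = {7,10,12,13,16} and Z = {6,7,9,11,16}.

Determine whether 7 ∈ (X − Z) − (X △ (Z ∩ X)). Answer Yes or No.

7 ∈ X and 7 ∈ Z, so 7 ∉ X − Z
7 ∈ Z and 7 ∈ X, so 7 ∈ Z ∩ X
7 ∈ X and 7 ∈ (Z ∩ X), so 7 ∉ X △ (Z ∩ X)
7 ∉ (X − Z) and 7 ∉ (X △ (Z ∩ X)), so 7 ∉ (X − Z) − (X △ (Z ∩ X))

No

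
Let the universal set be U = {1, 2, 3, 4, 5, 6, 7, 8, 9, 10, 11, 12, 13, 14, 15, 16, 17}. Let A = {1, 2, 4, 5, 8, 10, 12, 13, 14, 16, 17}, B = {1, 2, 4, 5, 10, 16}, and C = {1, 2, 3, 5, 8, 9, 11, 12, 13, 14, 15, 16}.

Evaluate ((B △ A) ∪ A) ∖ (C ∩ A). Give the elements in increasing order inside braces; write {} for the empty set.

B △ A = {8, 12, 13, 14, 17}
(B △ A) ∪ A = {1, 2, 4, 5, 8, 10, 12, 13, 14, 16, 17}
C ∩ A = {1, 2, 5, 8, 12, 13, 14, 16}
((B △ A) ∪ A) ∖ (C ∩ A) = {4, 10, 17}

{4, 10, 17}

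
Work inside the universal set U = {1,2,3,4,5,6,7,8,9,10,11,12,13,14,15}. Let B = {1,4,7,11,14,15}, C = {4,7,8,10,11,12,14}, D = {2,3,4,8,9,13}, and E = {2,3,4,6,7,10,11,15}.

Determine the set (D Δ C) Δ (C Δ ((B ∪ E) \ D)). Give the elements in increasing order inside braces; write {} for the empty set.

D Δ C = {2,3,7,9,10,11,12,13,14}
B ∪ E = {1,2,3,4,6,7,10,11,14,15}
(B ∪ E) \ D = {1,6,7,10,11,14,15}
C Δ ((B ∪ E) \ D) = {1,4,6,8,12,15}
(D Δ C) Δ (C Δ ((B ∪ E) \ D)) = {1,2,3,4,6,7,8,9,10,11,13,14,15}

{1,2,3,4,6,7,8,9,10,11,13,14,15}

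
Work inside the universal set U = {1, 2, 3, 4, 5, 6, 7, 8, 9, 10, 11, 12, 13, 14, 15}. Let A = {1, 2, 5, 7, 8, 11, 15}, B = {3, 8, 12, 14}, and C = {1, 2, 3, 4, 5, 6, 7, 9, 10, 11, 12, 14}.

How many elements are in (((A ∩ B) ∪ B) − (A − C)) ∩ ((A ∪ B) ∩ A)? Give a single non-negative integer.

0

A ∩ B = {8}
(A ∩ B) ∪ B = {3, 8, 12, 14}
A − C = {8, 15}
((A ∩ B) ∪ B) − (A − C) = {3, 12, 14}
A ∪ B = {1, 2, 3, 5, 7, 8, 11, 12, 14, 15}
(A ∪ B) ∩ A = {1, 2, 5, 7, 8, 11, 15}
(((A ∩ B) ∪ B) − (A − C)) ∩ ((A ∪ B) ∩ A) = {}
|(((A ∩ B) ∪ B) − (A − C)) ∩ ((A ∪ B) ∩ A)| = 0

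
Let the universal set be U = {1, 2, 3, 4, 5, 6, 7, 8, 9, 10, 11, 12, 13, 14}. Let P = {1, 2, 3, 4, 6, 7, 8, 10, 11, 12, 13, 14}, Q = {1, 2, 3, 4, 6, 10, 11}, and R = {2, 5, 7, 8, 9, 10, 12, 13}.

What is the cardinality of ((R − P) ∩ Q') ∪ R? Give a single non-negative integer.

8

R − P = {5, 9}
Q' = {5, 7, 8, 9, 12, 13, 14}
(R − P) ∩ Q' = {5, 9}
((R − P) ∩ Q') ∪ R = {2, 5, 7, 8, 9, 10, 12, 13}
|((R − P) ∩ Q') ∪ R| = 8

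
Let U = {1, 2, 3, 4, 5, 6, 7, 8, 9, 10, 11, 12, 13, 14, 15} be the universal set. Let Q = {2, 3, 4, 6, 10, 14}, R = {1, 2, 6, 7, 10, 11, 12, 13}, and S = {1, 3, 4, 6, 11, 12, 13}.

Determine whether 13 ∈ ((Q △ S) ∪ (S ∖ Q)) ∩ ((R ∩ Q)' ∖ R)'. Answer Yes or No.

13 ∉ Q and 13 ∈ S, so 13 ∈ Q △ S
13 ∈ S and 13 ∉ Q, so 13 ∈ S ∖ Q
13 ∈ (Q △ S) and 13 ∈ (S ∖ Q), so 13 ∈ (Q △ S) ∪ (S ∖ Q)
13 ∈ R and 13 ∉ Q, so 13 ∉ R ∩ Q
13 ∈ (R ∩ Q)' since 13 ∉ (R ∩ Q)
13 ∈ (R ∩ Q)' and 13 ∈ R, so 13 ∉ (R ∩ Q)' ∖ R
13 ∈ ((R ∩ Q)' ∖ R)' since 13 ∉ ((R ∩ Q)' ∖ R)
13 ∈ ((Q △ S) ∪ (S ∖ Q)) and 13 ∈ ((R ∩ Q)' ∖ R)', so 13 ∈ ((Q △ S) ∪ (S ∖ Q)) ∩ ((R ∩ Q)' ∖ R)'

Yes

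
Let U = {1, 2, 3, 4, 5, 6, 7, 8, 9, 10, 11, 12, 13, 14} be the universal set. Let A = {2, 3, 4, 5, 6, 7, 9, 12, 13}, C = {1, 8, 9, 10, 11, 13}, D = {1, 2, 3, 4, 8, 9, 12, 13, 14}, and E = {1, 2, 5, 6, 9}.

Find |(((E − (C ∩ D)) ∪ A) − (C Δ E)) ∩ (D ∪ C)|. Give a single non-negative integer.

C ∩ D = {1, 8, 9, 13}
E − (C ∩ D) = {2, 5, 6}
(E − (C ∩ D)) ∪ A = {2, 3, 4, 5, 6, 7, 9, 12, 13}
C Δ E = {2, 5, 6, 8, 10, 11, 13}
((E − (C ∩ D)) ∪ A) − (C Δ E) = {3, 4, 7, 9, 12}
D ∪ C = {1, 2, 3, 4, 8, 9, 10, 11, 12, 13, 14}
(((E − (C ∩ D)) ∪ A) − (C Δ E)) ∩ (D ∪ C) = {3, 4, 9, 12}
|(((E − (C ∩ D)) ∪ A) − (C Δ E)) ∩ (D ∪ C)| = 4

4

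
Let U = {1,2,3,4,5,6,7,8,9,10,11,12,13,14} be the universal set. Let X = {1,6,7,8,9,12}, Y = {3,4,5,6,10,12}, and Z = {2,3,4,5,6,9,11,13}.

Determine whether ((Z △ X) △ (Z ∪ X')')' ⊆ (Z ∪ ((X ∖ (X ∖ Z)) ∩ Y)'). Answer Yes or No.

Z △ X = {1,2,3,4,5,7,8,11,12,13}
X' = {2,3,4,5,10,11,13,14}
Z ∪ X' = {2,3,4,5,6,9,10,11,13,14}
(Z ∪ X')' = {1,7,8,12}
(Z △ X) △ (Z ∪ X')' = {2,3,4,5,11,13}
((Z △ X) △ (Z ∪ X')')' = {1,6,7,8,9,10,12,14}
X ∖ Z = {1,7,8,12}
X ∖ (X ∖ Z) = {6,9}
(X ∖ (X ∖ Z)) ∩ Y = {6}
((X ∖ (X ∖ Z)) ∩ Y)' = {1,2,3,4,5,7,8,9,10,11,12,13,14}
Z ∪ ((X ∖ (X ∖ Z)) ∩ Y)' = {1,2,3,4,5,6,7,8,9,10,11,12,13,14}
Every element of {1,6,7,8,9,10,12,14} is in {1,2,3,4,5,6,7,8,9,10,11,12,13,14}, so ((Z △ X) △ (Z ∪ X')')' ⊆ Z ∪ ((X ∖ (X ∖ Z)) ∩ Y)'.

Yes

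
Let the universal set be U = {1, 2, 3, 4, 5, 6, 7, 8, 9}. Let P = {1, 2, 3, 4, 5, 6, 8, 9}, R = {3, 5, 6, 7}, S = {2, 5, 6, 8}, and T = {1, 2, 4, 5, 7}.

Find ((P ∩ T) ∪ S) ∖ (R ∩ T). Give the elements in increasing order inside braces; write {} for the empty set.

{1, 2, 4, 6, 8}

P ∩ T = {1, 2, 4, 5}
(P ∩ T) ∪ S = {1, 2, 4, 5, 6, 8}
R ∩ T = {5, 7}
((P ∩ T) ∪ S) ∖ (R ∩ T) = {1, 2, 4, 6, 8}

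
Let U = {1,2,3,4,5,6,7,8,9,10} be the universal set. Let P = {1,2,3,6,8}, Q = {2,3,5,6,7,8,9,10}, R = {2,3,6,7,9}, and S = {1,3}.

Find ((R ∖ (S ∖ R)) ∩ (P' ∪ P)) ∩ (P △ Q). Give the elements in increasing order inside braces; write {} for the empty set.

S ∖ R = {1}
R ∖ (S ∖ R) = {2,3,6,7,9}
P' = {4,5,7,9,10}
P' ∪ P = {1,2,3,4,5,6,7,8,9,10}
(R ∖ (S ∖ R)) ∩ (P' ∪ P) = {2,3,6,7,9}
P △ Q = {1,5,7,9,10}
((R ∖ (S ∖ R)) ∩ (P' ∪ P)) ∩ (P △ Q) = {7,9}

{7,9}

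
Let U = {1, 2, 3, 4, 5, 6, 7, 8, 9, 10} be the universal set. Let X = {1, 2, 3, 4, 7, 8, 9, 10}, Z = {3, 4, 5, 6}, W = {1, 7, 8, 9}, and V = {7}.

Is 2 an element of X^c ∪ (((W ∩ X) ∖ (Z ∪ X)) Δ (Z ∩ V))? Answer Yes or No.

No

2 ∈ X, so 2 ∉ X^c
2 ∉ W and 2 ∈ X, so 2 ∉ W ∩ X
2 ∉ Z and 2 ∈ X, so 2 ∈ Z ∪ X
2 ∉ (W ∩ X) and 2 ∈ (Z ∪ X), so 2 ∉ (W ∩ X) ∖ (Z ∪ X)
2 ∉ Z and 2 ∉ V, so 2 ∉ Z ∩ V
2 ∉ ((W ∩ X) ∖ (Z ∪ X)) and 2 ∉ (Z ∩ V), so 2 ∉ ((W ∩ X) ∖ (Z ∪ X)) Δ (Z ∩ V)
2 ∉ X^c and 2 ∉ (((W ∩ X) ∖ (Z ∪ X)) Δ (Z ∩ V)), so 2 ∉ X^c ∪ (((W ∩ X) ∖ (Z ∪ X)) Δ (Z ∩ V))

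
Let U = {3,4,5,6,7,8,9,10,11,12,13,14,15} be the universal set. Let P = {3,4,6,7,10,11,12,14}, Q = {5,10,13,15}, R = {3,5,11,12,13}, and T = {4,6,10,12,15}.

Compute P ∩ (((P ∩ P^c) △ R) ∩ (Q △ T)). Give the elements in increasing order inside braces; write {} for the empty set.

P^c = {5,8,9,13,15}
P ∩ P^c = {}
(P ∩ P^c) △ R = {3,5,11,12,13}
Q △ T = {4,5,6,12,13}
((P ∩ P^c) △ R) ∩ (Q △ T) = {5,12,13}
P ∩ (((P ∩ P^c) △ R) ∩ (Q △ T)) = {12}

{12}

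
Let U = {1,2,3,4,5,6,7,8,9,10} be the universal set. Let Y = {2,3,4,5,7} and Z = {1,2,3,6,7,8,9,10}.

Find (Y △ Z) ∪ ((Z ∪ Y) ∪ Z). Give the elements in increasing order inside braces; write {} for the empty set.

{1,2,3,4,5,6,7,8,9,10}

Y △ Z = {1,4,5,6,8,9,10}
Z ∪ Y = {1,2,3,4,5,6,7,8,9,10}
(Z ∪ Y) ∪ Z = {1,2,3,4,5,6,7,8,9,10}
(Y △ Z) ∪ ((Z ∪ Y) ∪ Z) = {1,2,3,4,5,6,7,8,9,10}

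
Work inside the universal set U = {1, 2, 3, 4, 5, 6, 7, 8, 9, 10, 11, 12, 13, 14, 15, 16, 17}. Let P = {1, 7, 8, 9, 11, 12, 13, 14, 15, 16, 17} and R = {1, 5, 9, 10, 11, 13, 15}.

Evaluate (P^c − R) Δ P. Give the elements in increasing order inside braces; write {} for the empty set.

P^c = {2, 3, 4, 5, 6, 10}
P^c − R = {2, 3, 4, 6}
(P^c − R) Δ P = {1, 2, 3, 4, 6, 7, 8, 9, 11, 12, 13, 14, 15, 16, 17}

{1, 2, 3, 4, 6, 7, 8, 9, 11, 12, 13, 14, 15, 16, 17}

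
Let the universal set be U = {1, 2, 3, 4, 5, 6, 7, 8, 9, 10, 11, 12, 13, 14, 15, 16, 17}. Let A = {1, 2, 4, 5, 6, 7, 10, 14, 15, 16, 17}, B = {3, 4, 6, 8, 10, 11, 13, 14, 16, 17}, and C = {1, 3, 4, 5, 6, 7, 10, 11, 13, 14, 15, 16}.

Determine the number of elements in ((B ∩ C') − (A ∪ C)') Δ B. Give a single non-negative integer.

C' = {2, 8, 9, 12, 17}
B ∩ C' = {8, 17}
A ∪ C = {1, 2, 3, 4, 5, 6, 7, 10, 11, 13, 14, 15, 16, 17}
(A ∪ C)' = {8, 9, 12}
(B ∩ C') − (A ∪ C)' = {17}
((B ∩ C') − (A ∪ C)') Δ B = {3, 4, 6, 8, 10, 11, 13, 14, 16}
|((B ∩ C') − (A ∪ C)') Δ B| = 9

9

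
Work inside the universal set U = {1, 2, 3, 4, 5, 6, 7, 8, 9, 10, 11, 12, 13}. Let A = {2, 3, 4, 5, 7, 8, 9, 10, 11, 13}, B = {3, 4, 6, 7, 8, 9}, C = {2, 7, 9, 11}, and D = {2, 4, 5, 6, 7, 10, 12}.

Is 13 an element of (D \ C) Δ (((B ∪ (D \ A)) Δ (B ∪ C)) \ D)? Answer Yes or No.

13 ∉ D and 13 ∉ C, so 13 ∉ D \ C
13 ∉ D and 13 ∈ A, so 13 ∉ D \ A
13 ∉ B and 13 ∉ (D \ A), so 13 ∉ B ∪ (D \ A)
13 ∉ B and 13 ∉ C, so 13 ∉ B ∪ C
13 ∉ (B ∪ (D \ A)) and 13 ∉ (B ∪ C), so 13 ∉ (B ∪ (D \ A)) Δ (B ∪ C)
13 ∉ ((B ∪ (D \ A)) Δ (B ∪ C)) and 13 ∉ D, so 13 ∉ ((B ∪ (D \ A)) Δ (B ∪ C)) \ D
13 ∉ (D \ C) and 13 ∉ (((B ∪ (D \ A)) Δ (B ∪ C)) \ D), so 13 ∉ (D \ C) Δ (((B ∪ (D \ A)) Δ (B ∪ C)) \ D)

No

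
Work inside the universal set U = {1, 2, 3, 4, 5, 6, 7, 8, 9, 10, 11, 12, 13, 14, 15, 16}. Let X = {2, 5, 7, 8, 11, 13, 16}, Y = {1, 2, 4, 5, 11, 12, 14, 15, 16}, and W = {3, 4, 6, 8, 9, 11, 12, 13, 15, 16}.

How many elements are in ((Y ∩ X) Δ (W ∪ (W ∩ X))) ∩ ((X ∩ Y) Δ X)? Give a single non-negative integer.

2

Y ∩ X = {2, 5, 11, 16}
W ∩ X = {8, 11, 13, 16}
W ∪ (W ∩ X) = {3, 4, 6, 8, 9, 11, 12, 13, 15, 16}
(Y ∩ X) Δ (W ∪ (W ∩ X)) = {2, 3, 4, 5, 6, 8, 9, 12, 13, 15}
X ∩ Y = {2, 5, 11, 16}
(X ∩ Y) Δ X = {7, 8, 13}
((Y ∩ X) Δ (W ∪ (W ∩ X))) ∩ ((X ∩ Y) Δ X) = {8, 13}
|((Y ∩ X) Δ (W ∪ (W ∩ X))) ∩ ((X ∩ Y) Δ X)| = 2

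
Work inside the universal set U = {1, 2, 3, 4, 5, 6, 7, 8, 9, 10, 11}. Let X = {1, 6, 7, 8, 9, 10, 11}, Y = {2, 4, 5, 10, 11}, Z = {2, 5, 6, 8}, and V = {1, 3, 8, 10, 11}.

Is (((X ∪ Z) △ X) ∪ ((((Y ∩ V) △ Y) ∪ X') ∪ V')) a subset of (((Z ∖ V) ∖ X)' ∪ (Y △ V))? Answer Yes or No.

Yes

X ∪ Z = {1, 2, 5, 6, 7, 8, 9, 10, 11}
(X ∪ Z) △ X = {2, 5}
Y ∩ V = {10, 11}
(Y ∩ V) △ Y = {2, 4, 5}
X' = {2, 3, 4, 5}
((Y ∩ V) △ Y) ∪ X' = {2, 3, 4, 5}
V' = {2, 4, 5, 6, 7, 9}
(((Y ∩ V) △ Y) ∪ X') ∪ V' = {2, 3, 4, 5, 6, 7, 9}
((X ∪ Z) △ X) ∪ ((((Y ∩ V) △ Y) ∪ X') ∪ V') = {2, 3, 4, 5, 6, 7, 9}
Z ∖ V = {2, 5, 6}
(Z ∖ V) ∖ X = {2, 5}
((Z ∖ V) ∖ X)' = {1, 3, 4, 6, 7, 8, 9, 10, 11}
Y △ V = {1, 2, 3, 4, 5, 8}
((Z ∖ V) ∖ X)' ∪ (Y △ V) = {1, 2, 3, 4, 5, 6, 7, 8, 9, 10, 11}
Every element of {2, 3, 4, 5, 6, 7, 9} is in {1, 2, 3, 4, 5, 6, 7, 8, 9, 10, 11}, so ((X ∪ Z) △ X) ∪ ((((Y ∩ V) △ Y) ∪ X') ∪ V') ⊆ ((Z ∖ V) ∖ X)' ∪ (Y △ V).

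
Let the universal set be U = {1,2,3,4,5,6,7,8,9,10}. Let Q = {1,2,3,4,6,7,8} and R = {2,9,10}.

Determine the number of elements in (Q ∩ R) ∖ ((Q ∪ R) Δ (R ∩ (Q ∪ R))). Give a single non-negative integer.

Q ∩ R = {2}
Q ∪ R = {1,2,3,4,6,7,8,9,10}
R ∩ (Q ∪ R) = {2,9,10}
(Q ∪ R) Δ (R ∩ (Q ∪ R)) = {1,3,4,6,7,8}
(Q ∩ R) ∖ ((Q ∪ R) Δ (R ∩ (Q ∪ R))) = {2}
|(Q ∩ R) ∖ ((Q ∪ R) Δ (R ∩ (Q ∪ R)))| = 1

1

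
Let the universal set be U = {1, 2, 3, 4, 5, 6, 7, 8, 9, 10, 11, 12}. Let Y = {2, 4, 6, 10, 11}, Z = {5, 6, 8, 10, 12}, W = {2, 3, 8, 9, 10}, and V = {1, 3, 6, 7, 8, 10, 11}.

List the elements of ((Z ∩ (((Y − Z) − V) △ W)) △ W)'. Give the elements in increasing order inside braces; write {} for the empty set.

Y − Z = {2, 4, 11}
(Y − Z) − V = {2, 4}
((Y − Z) − V) △ W = {3, 4, 8, 9, 10}
Z ∩ (((Y − Z) − V) △ W) = {8, 10}
(Z ∩ (((Y − Z) − V) △ W)) △ W = {2, 3, 9}
((Z ∩ (((Y − Z) − V) △ W)) △ W)' = {1, 4, 5, 6, 7, 8, 10, 11, 12}

{1, 4, 5, 6, 7, 8, 10, 11, 12}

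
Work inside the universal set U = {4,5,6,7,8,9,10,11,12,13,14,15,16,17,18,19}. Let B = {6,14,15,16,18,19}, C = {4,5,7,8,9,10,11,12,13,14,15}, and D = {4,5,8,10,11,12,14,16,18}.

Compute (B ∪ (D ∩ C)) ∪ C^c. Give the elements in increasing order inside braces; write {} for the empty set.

D ∩ C = {4,5,8,10,11,12,14}
B ∪ (D ∩ C) = {4,5,6,8,10,11,12,14,15,16,18,19}
C^c = {6,16,17,18,19}
(B ∪ (D ∩ C)) ∪ C^c = {4,5,6,8,10,11,12,14,15,16,17,18,19}

{4,5,6,8,10,11,12,14,15,16,17,18,19}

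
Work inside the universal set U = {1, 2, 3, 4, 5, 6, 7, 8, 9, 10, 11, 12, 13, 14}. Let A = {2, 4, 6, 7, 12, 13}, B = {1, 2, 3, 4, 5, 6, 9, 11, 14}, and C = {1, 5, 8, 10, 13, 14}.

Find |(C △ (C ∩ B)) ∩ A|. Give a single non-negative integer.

1

C ∩ B = {1, 5, 14}
C △ (C ∩ B) = {8, 10, 13}
(C △ (C ∩ B)) ∩ A = {13}
|(C △ (C ∩ B)) ∩ A| = 1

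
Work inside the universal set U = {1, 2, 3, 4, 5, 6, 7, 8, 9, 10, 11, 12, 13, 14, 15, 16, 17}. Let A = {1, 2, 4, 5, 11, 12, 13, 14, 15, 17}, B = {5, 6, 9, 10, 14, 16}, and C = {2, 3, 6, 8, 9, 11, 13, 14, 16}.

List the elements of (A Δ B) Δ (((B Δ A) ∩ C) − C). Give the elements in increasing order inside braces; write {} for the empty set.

A Δ B = {1, 2, 4, 6, 9, 10, 11, 12, 13, 15, 16, 17}
B Δ A = {1, 2, 4, 6, 9, 10, 11, 12, 13, 15, 16, 17}
(B Δ A) ∩ C = {2, 6, 9, 11, 13, 16}
((B Δ A) ∩ C) − C = {}
(A Δ B) Δ (((B Δ A) ∩ C) − C) = {1, 2, 4, 6, 9, 10, 11, 12, 13, 15, 16, 17}

{1, 2, 4, 6, 9, 10, 11, 12, 13, 15, 16, 17}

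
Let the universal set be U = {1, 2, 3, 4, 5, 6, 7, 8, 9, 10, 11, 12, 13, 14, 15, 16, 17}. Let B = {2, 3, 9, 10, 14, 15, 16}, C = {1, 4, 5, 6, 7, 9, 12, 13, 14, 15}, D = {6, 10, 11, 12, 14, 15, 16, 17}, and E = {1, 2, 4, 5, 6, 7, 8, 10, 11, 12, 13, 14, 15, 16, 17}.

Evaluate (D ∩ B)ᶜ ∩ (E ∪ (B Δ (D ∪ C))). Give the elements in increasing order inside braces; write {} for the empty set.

D ∩ B = {10, 14, 15, 16}
(D ∩ B)ᶜ = {1, 2, 3, 4, 5, 6, 7, 8, 9, 11, 12, 13, 17}
D ∪ C = {1, 4, 5, 6, 7, 9, 10, 11, 12, 13, 14, 15, 16, 17}
B Δ (D ∪ C) = {1, 2, 3, 4, 5, 6, 7, 11, 12, 13, 17}
E ∪ (B Δ (D ∪ C)) = {1, 2, 3, 4, 5, 6, 7, 8, 10, 11, 12, 13, 14, 15, 16, 17}
(D ∩ B)ᶜ ∩ (E ∪ (B Δ (D ∪ C))) = {1, 2, 3, 4, 5, 6, 7, 8, 11, 12, 13, 17}

{1, 2, 3, 4, 5, 6, 7, 8, 11, 12, 13, 17}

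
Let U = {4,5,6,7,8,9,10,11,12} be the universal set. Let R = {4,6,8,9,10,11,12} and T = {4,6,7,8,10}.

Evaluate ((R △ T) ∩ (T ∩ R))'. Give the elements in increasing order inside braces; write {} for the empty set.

R △ T = {7,9,11,12}
T ∩ R = {4,6,8,10}
(R △ T) ∩ (T ∩ R) = {}
((R △ T) ∩ (T ∩ R))' = {4,5,6,7,8,9,10,11,12}

{4,5,6,7,8,9,10,11,12}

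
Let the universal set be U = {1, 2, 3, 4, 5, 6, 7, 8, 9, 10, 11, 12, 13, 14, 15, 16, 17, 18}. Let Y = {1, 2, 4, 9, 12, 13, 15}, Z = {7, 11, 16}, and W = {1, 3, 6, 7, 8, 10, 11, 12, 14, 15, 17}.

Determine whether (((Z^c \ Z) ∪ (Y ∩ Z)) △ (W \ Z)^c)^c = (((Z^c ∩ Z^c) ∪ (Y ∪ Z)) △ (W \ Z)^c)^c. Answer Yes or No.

Z^c = {1, 2, 3, 4, 5, 6, 8, 9, 10, 12, 13, 14, 15, 17, 18}
Z^c \ Z = {1, 2, 3, 4, 5, 6, 8, 9, 10, 12, 13, 14, 15, 17, 18}
Y ∩ Z = {}
(Z^c \ Z) ∪ (Y ∩ Z) = {1, 2, 3, 4, 5, 6, 8, 9, 10, 12, 13, 14, 15, 17, 18}
W \ Z = {1, 3, 6, 8, 10, 12, 14, 15, 17}
(W \ Z)^c = {2, 4, 5, 7, 9, 11, 13, 16, 18}
((Z^c \ Z) ∪ (Y ∩ Z)) △ (W \ Z)^c = {1, 3, 6, 7, 8, 10, 11, 12, 14, 15, 16, 17}
(((Z^c \ Z) ∪ (Y ∩ Z)) △ (W \ Z)^c)^c = {2, 4, 5, 9, 13, 18}
Z^c ∩ Z^c = {1, 2, 3, 4, 5, 6, 8, 9, 10, 12, 13, 14, 15, 17, 18}
Y ∪ Z = {1, 2, 4, 7, 9, 11, 12, 13, 15, 16}
(Z^c ∩ Z^c) ∪ (Y ∪ Z) = {1, 2, 3, 4, 5, 6, 7, 8, 9, 10, 11, 12, 13, 14, 15, 16, 17, 18}
((Z^c ∩ Z^c) ∪ (Y ∪ Z)) △ (W \ Z)^c = {1, 3, 6, 8, 10, 12, 14, 15, 17}
(((Z^c ∩ Z^c) ∪ (Y ∪ Z)) △ (W \ Z)^c)^c = {2, 4, 5, 7, 9, 11, 13, 16, 18}
7 ∈ (((Z^c ∩ Z^c) ∪ (Y ∪ Z)) △ (W \ Z)^c)^c but 7 ∉ (((Z^c \ Z) ∪ (Y ∩ Z)) △ (W \ Z)^c)^c, so they differ.

No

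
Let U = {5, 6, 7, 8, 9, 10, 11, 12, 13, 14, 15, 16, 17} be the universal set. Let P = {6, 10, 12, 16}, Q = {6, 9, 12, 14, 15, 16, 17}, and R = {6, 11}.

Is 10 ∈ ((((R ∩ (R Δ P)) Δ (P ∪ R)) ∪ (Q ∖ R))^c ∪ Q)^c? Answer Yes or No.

Yes

10 ∉ R and 10 ∈ P, so 10 ∈ R Δ P
10 ∉ R and 10 ∈ (R Δ P), so 10 ∉ R ∩ (R Δ P)
10 ∈ P and 10 ∉ R, so 10 ∈ P ∪ R
10 ∉ (R ∩ (R Δ P)) and 10 ∈ (P ∪ R), so 10 ∈ (R ∩ (R Δ P)) Δ (P ∪ R)
10 ∉ Q and 10 ∉ R, so 10 ∉ Q ∖ R
10 ∈ ((R ∩ (R Δ P)) Δ (P ∪ R)) and 10 ∉ (Q ∖ R), so 10 ∈ ((R ∩ (R Δ P)) Δ (P ∪ R)) ∪ (Q ∖ R)
10 ∉ (((R ∩ (R Δ P)) Δ (P ∪ R)) ∪ (Q ∖ R))^c since 10 ∈ (((R ∩ (R Δ P)) Δ (P ∪ R)) ∪ (Q ∖ R))
10 ∉ (((R ∩ (R Δ P)) Δ (P ∪ R)) ∪ (Q ∖ R))^c and 10 ∉ Q, so 10 ∉ (((R ∩ (R Δ P)) Δ (P ∪ R)) ∪ (Q ∖ R))^c ∪ Q
10 ∈ ((((R ∩ (R Δ P)) Δ (P ∪ R)) ∪ (Q ∖ R))^c ∪ Q)^c since 10 ∉ ((((R ∩ (R Δ P)) Δ (P ∪ R)) ∪ (Q ∖ R))^c ∪ Q)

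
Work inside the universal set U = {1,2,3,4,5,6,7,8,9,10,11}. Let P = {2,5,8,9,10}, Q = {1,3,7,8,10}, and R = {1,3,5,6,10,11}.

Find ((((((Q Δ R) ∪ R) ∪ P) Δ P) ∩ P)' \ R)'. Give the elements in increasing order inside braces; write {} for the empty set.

Q Δ R = {5,6,7,8,11}
(Q Δ R) ∪ R = {1,3,5,6,7,8,10,11}
((Q Δ R) ∪ R) ∪ P = {1,2,3,5,6,7,8,9,10,11}
(((Q Δ R) ∪ R) ∪ P) Δ P = {1,3,6,7,11}
((((Q Δ R) ∪ R) ∪ P) Δ P) ∩ P = {}
(((((Q Δ R) ∪ R) ∪ P) Δ P) ∩ P)' = {1,2,3,4,5,6,7,8,9,10,11}
(((((Q Δ R) ∪ R) ∪ P) Δ P) ∩ P)' \ R = {2,4,7,8,9}
((((((Q Δ R) ∪ R) ∪ P) Δ P) ∩ P)' \ R)' = {1,3,5,6,10,11}

{1,3,5,6,10,11}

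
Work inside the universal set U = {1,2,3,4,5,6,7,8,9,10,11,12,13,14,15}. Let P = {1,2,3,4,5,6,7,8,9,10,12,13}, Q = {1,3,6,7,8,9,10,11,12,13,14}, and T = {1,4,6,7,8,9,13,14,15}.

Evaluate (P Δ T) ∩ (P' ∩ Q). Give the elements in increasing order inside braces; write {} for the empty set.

{14}

P Δ T = {2,3,5,10,12,14,15}
P' = {11,14,15}
P' ∩ Q = {11,14}
(P Δ T) ∩ (P' ∩ Q) = {14}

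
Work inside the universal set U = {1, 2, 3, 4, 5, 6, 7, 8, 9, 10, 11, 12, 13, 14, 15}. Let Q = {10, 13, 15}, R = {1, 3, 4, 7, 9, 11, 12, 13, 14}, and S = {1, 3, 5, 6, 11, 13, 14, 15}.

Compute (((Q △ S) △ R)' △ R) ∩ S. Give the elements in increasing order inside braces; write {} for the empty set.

Q △ S = {1, 3, 5, 6, 10, 11, 14}
(Q △ S) △ R = {4, 5, 6, 7, 9, 10, 12, 13}
((Q △ S) △ R)' = {1, 2, 3, 8, 11, 14, 15}
((Q △ S) △ R)' △ R = {2, 4, 7, 8, 9, 12, 13, 15}
(((Q △ S) △ R)' △ R) ∩ S = {13, 15}

{13, 15}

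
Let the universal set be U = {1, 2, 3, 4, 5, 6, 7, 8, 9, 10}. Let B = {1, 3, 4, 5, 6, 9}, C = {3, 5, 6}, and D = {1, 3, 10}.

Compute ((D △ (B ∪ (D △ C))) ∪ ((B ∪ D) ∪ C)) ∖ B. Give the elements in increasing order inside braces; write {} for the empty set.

D △ C = {1, 5, 6, 10}
B ∪ (D △ C) = {1, 3, 4, 5, 6, 9, 10}
D △ (B ∪ (D △ C)) = {4, 5, 6, 9}
B ∪ D = {1, 3, 4, 5, 6, 9, 10}
(B ∪ D) ∪ C = {1, 3, 4, 5, 6, 9, 10}
(D △ (B ∪ (D △ C))) ∪ ((B ∪ D) ∪ C) = {1, 3, 4, 5, 6, 9, 10}
((D △ (B ∪ (D △ C))) ∪ ((B ∪ D) ∪ C)) ∖ B = {10}

{10}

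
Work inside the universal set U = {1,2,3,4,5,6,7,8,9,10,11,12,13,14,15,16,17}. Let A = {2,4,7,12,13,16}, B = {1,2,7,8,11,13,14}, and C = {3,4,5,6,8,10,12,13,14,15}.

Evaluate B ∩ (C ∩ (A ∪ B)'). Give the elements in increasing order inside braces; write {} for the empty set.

A ∪ B = {1,2,4,7,8,11,12,13,14,16}
(A ∪ B)' = {3,5,6,9,10,15,17}
C ∩ (A ∪ B)' = {3,5,6,10,15}
B ∩ (C ∩ (A ∪ B)') = {}

{}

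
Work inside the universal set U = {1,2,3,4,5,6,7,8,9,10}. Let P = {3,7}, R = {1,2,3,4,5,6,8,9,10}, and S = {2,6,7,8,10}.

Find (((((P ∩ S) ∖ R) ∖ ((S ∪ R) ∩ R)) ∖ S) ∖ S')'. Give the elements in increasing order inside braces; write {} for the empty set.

{1,2,3,4,5,6,7,8,9,10}

P ∩ S = {7}
(P ∩ S) ∖ R = {7}
S ∪ R = {1,2,3,4,5,6,7,8,9,10}
(S ∪ R) ∩ R = {1,2,3,4,5,6,8,9,10}
((P ∩ S) ∖ R) ∖ ((S ∪ R) ∩ R) = {7}
(((P ∩ S) ∖ R) ∖ ((S ∪ R) ∩ R)) ∖ S = {}
S' = {1,3,4,5,9}
((((P ∩ S) ∖ R) ∖ ((S ∪ R) ∩ R)) ∖ S) ∖ S' = {}
(((((P ∩ S) ∖ R) ∖ ((S ∪ R) ∩ R)) ∖ S) ∖ S')' = {1,2,3,4,5,6,7,8,9,10}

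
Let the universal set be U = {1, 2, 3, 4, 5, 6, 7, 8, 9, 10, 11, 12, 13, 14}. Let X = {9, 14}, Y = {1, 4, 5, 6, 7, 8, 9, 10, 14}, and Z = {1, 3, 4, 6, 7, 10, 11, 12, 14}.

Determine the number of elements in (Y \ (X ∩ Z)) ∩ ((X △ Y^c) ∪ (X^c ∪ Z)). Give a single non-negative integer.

8

X ∩ Z = {14}
Y \ (X ∩ Z) = {1, 4, 5, 6, 7, 8, 9, 10}
Y^c = {2, 3, 11, 12, 13}
X △ Y^c = {2, 3, 9, 11, 12, 13, 14}
X^c = {1, 2, 3, 4, 5, 6, 7, 8, 10, 11, 12, 13}
X^c ∪ Z = {1, 2, 3, 4, 5, 6, 7, 8, 10, 11, 12, 13, 14}
(X △ Y^c) ∪ (X^c ∪ Z) = {1, 2, 3, 4, 5, 6, 7, 8, 9, 10, 11, 12, 13, 14}
(Y \ (X ∩ Z)) ∩ ((X △ Y^c) ∪ (X^c ∪ Z)) = {1, 4, 5, 6, 7, 8, 9, 10}
|(Y \ (X ∩ Z)) ∩ ((X △ Y^c) ∪ (X^c ∪ Z))| = 8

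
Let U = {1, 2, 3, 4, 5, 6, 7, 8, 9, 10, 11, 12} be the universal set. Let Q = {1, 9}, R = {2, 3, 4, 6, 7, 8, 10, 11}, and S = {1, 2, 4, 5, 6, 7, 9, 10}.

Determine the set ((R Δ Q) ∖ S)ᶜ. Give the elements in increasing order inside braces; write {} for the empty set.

R Δ Q = {1, 2, 3, 4, 6, 7, 8, 9, 10, 11}
(R Δ Q) ∖ S = {3, 8, 11}
((R Δ Q) ∖ S)ᶜ = {1, 2, 4, 5, 6, 7, 9, 10, 12}

{1, 2, 4, 5, 6, 7, 9, 10, 12}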